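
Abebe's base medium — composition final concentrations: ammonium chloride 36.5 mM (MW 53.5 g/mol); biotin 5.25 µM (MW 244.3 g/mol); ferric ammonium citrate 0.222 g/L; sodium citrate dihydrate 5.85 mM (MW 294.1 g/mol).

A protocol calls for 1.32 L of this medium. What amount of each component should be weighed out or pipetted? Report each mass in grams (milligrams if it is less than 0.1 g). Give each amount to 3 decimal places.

Scale factor relative to 1 L: 1.32.
ammonium chloride: 36.5 mmol/L × 53.5 g/mol × 1.32 L ÷ 1000 = 2.578 g
biotin: 5.25 µmol/L × 244.3 g/mol × 1.32 L ÷ 1000 = 1.693 mg
ferric ammonium citrate: 0.222 g/L × 1.32 L = 0.293 g
sodium citrate dihydrate: 5.85 mmol/L × 294.1 g/mol × 1.32 L ÷ 1000 = 2.271 g

ammonium chloride 2.578 g; biotin 1.693 mg; ferric ammonium citrate 0.293 g; sodium citrate dihydrate 2.271 g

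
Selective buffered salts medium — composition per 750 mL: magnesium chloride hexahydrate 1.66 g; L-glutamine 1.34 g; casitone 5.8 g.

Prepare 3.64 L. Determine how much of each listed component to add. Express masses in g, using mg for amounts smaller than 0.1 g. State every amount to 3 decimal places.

magnesium chloride hexahydrate 8.057 g; L-glutamine 6.503 g; casitone 28.149 g

Scale factor = 3640 mL / 750 mL = 4.85333.
magnesium chloride hexahydrate: 1.66 g × (3640 mL / 750 mL) = 8.057 g
L-glutamine: 1.34 g × (3640 mL / 750 mL) = 6.503 g
casitone: 5.8 g × (3640 mL / 750 mL) = 28.149 g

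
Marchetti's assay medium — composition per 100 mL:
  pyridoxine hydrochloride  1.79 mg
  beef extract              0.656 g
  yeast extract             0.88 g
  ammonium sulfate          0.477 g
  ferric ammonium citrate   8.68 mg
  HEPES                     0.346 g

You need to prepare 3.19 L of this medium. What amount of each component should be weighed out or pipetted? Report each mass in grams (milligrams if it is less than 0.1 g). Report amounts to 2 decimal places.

Scale factor = 3190 mL / 100 mL = 31.9.
pyridoxine hydrochloride: 1.79 mg × (3190 mL / 100 mL) = 57.10 mg
beef extract: 0.656 g × (3190 mL / 100 mL) = 20.93 g
yeast extract: 0.88 g × (3190 mL / 100 mL) = 28.07 g
ammonium sulfate: 0.477 g × (3190 mL / 100 mL) = 15.22 g
ferric ammonium citrate: 8.68 mg × (3190 mL / 100 mL) = 276.892 mg = 0.28 g
HEPES: 0.346 g × (3190 mL / 100 mL) = 11.04 g

pyridoxine hydrochloride 57.10 mg; beef extract 20.93 g; yeast extract 28.07 g; ammonium sulfate 15.22 g; ferric ammonium citrate 0.28 g; HEPES 11.04 g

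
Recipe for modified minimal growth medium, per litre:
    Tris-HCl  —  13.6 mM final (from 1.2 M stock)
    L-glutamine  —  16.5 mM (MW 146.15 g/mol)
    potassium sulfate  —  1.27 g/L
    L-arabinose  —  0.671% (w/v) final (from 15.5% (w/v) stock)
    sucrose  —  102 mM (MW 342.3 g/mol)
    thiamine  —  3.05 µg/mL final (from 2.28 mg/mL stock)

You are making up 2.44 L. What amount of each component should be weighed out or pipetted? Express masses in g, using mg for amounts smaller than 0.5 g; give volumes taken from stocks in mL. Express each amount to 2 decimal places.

Working volume: 2.44 L.
Tris-HCl: C1V1 = C2V2 → 13.6 mM × 2440 mL ÷ 1200 mM = 27.65 mL
L-glutamine: 16.5 mmol/L × 146.15 g/mol × 2.44 L ÷ 1000 = 5.88 g
potassium sulfate: 1.27 g/L × 2.44 L = 3.10 g
L-arabinose: C1V1 = C2V2 → 0.671% ÷ 15.5% × 2440 mL = 105.63 mL
sucrose: 102 mmol/L × 342.3 g/mol × 2.44 L ÷ 1000 = 85.19 g
thiamine: dilute stock: 3.05 µg/mL × 2440 mL ÷ 2280 µg/mL = 3.26 mL

Tris-HCl 27.65 mL; L-glutamine 5.88 g; potassium sulfate 3.10 g; L-arabinose 105.63 mL; sucrose 85.19 g; thiamine 3.26 mL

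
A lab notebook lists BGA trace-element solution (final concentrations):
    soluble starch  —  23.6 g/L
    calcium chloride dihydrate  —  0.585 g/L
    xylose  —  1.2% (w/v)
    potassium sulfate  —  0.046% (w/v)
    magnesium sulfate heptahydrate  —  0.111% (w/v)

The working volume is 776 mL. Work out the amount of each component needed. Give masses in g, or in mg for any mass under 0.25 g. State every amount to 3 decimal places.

soluble starch 18.314 g; calcium chloride dihydrate 0.454 g; xylose 9.312 g; potassium sulfate 0.357 g; magnesium sulfate heptahydrate 0.861 g

Working volume: 776 mL = 0.776 L.
soluble starch: 23.6 g/L × 0.776 L = 18.314 g
calcium chloride dihydrate: 0.585 g/L × 0.776 L = 0.454 g
xylose: 1.2% w/v = 12 g/L → 12 × 0.776 L = 9.312 g
potassium sulfate: 0.046 g per 100 mL × 776 mL ÷ 100 = 0.357 g
magnesium sulfate heptahydrate: 0.111 g per 100 mL × 776 mL ÷ 100 = 0.861 g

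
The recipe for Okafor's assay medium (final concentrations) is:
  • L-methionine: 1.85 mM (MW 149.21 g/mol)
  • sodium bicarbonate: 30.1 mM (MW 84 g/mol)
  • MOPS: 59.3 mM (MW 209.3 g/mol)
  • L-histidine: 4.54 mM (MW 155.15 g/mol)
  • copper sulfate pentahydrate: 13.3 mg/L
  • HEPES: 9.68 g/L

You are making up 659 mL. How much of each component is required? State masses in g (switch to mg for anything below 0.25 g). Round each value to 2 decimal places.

L-methionine 181.91 mg; sodium bicarbonate 1.67 g; MOPS 8.18 g; L-histidine 0.46 g; copper sulfate pentahydrate 8.76 mg; HEPES 6.38 g

Scale factor relative to 1 L: 0.659.
L-methionine: 1.85 mmol/L × 149.21 mg/mmol × 0.659 L = 181.91 mg
sodium bicarbonate: 30.1 mmol/L × 84 g/mol × 0.659 L ÷ 1000 = 1.67 g
MOPS: 59.3 mmol/L × 209.3 g/mol × 0.659 L ÷ 1000 = 8.18 g
L-histidine: 4.54 mmol/L × 155.15 g/mol × 0.659 L ÷ 1000 = 0.46 g
copper sulfate pentahydrate: 13.3 mg/L × 0.659 L = 8.76 mg
HEPES: 9.68 g/L × 0.659 L = 6.38 g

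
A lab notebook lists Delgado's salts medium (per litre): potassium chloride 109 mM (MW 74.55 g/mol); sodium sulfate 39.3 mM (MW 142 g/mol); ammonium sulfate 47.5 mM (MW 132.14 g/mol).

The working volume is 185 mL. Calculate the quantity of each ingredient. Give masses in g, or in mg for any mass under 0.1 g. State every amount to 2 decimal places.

Target volume = 185 mL = 0.185 L.
potassium chloride: 109 mmol/L × 74.55 g/mol × 0.185 L ÷ 1000 = 1.50 g
sodium sulfate: 39.3 mmol/L × 142 g/mol × 0.185 L ÷ 1000 = 1.03 g
ammonium sulfate: 47.5 mmol/L × 132.14 g/mol × 0.185 L ÷ 1000 = 1.16 g

potassium chloride 1.50 g; sodium sulfate 1.03 g; ammonium sulfate 1.16 g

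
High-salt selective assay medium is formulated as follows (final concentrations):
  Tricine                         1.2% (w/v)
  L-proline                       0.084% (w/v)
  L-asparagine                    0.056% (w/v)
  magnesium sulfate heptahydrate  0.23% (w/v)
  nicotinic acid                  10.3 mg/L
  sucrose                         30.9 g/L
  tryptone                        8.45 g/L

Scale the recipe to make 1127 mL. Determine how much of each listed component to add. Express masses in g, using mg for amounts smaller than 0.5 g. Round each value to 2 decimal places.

Working volume: 1127 mL = 1.127 L.
Tricine: 1.2 g per 100 mL × 1127 mL ÷ 100 = 13.52 g
L-proline: 0.084% w/v = 0.84 g/L → 0.84 × 1.127 L = 0.95 g
L-asparagine: 0.056% w/v = 0.56 g/L → 0.56 × 1.127 L = 0.63 g
magnesium sulfate heptahydrate: 0.23% w/v = 2.3 g/L → 2.3 × 1.127 L = 2.59 g
nicotinic acid: 10.3 mg/L × 1.127 L = 11.61 mg
sucrose: 30.9 g/L × 1.127 L = 34.82 g
tryptone: 8.45 g/L × 1.127 L = 9.52 g

Tricine 13.52 g; L-proline 0.95 g; L-asparagine 0.63 g; magnesium sulfate heptahydrate 2.59 g; nicotinic acid 11.61 mg; sucrose 34.82 g; tryptone 9.52 g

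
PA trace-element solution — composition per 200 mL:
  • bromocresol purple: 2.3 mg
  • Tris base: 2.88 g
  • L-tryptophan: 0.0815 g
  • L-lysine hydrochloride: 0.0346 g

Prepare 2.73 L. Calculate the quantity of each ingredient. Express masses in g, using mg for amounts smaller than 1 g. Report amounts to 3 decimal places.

Scale factor = 2730 mL / 200 mL = 13.65.
bromocresol purple: 2.3 mg × (2730 mL / 200 mL) = 31.395 mg
Tris base: 2.88 g × (2730 mL / 200 mL) = 39.312 g
L-tryptophan: 0.0815 g × (2730 mL / 200 mL) = 1.112 g
L-lysine hydrochloride: 0.0346 g × (2730 mL / 200 mL) = 0.47229 g = 472.290 mg

bromocresol purple 31.395 mg; Tris base 39.312 g; L-tryptophan 1.112 g; L-lysine hydrochloride 472.290 mg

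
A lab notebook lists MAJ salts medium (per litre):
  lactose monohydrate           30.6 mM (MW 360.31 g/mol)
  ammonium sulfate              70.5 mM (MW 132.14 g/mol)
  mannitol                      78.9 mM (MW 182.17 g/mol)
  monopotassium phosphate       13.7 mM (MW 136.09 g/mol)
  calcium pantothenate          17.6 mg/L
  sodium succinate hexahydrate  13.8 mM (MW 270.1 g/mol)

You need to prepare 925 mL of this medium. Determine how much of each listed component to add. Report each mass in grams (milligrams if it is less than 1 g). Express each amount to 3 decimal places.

lactose monohydrate 10.199 g; ammonium sulfate 8.617 g; mannitol 13.295 g; monopotassium phosphate 1.725 g; calcium pantothenate 16.280 mg; sodium succinate hexahydrate 3.448 g

Target volume = 925 mL = 0.925 L.
lactose monohydrate: 30.6 mmol/L × 360.31 g/mol × 0.925 L ÷ 1000 = 10.199 g
ammonium sulfate: 70.5 mmol/L × 132.14 g/mol × 0.925 L ÷ 1000 = 8.617 g
mannitol: 78.9 mmol/L × 182.17 g/mol × 0.925 L ÷ 1000 = 13.295 g
monopotassium phosphate: 13.7 mmol/L × 136.09 g/mol × 0.925 L ÷ 1000 = 1.725 g
calcium pantothenate: 17.6 mg/L × 0.925 L = 16.280 mg
sodium succinate hexahydrate: 13.8 mmol/L × 270.1 g/mol × 0.925 L ÷ 1000 = 3.448 g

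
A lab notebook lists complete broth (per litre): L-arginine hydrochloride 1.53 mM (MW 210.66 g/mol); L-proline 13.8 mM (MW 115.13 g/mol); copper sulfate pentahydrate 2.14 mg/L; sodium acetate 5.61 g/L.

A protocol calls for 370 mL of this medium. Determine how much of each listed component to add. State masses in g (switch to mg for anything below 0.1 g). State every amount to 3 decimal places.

Target volume = 370 mL = 0.37 L.
L-arginine hydrochloride: 1.53 mmol/L × 210.66 g/mol × 0.37 L ÷ 1000 = 0.119 g
L-proline: 13.8 mmol/L × 115.13 g/mol × 0.37 L ÷ 1000 = 0.588 g
copper sulfate pentahydrate: 2.14 mg/L × 0.37 L = 0.792 mg
sodium acetate: 5.61 g/L × 0.37 L = 2.076 g

L-arginine hydrochloride 0.119 g; L-proline 0.588 g; copper sulfate pentahydrate 0.792 mg; sodium acetate 2.076 g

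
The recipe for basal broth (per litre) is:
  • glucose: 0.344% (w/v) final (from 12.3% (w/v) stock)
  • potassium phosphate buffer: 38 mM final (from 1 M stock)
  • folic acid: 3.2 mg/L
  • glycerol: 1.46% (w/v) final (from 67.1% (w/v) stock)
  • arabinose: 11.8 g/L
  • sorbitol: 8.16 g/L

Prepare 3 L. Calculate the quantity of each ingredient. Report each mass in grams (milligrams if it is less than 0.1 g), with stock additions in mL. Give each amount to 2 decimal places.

glucose 83.90 mL; potassium phosphate buffer 114.00 mL; folic acid 9.60 mg; glycerol 65.28 mL; arabinose 35.40 g; sorbitol 24.48 g

Working volume: 3 L.
glucose: C1V1 = C2V2 → 0.344% ÷ 12.3% × 3000 mL = 83.90 mL
potassium phosphate buffer: dilute stock: 38 mM × 3000 mL ÷ 1000 mM = 114.00 mL
folic acid: 3.2 mg/L × 3 L = 9.60 mg
glycerol: C1V1 = C2V2 → 1.46% ÷ 67.1% × 3000 mL = 65.28 mL
arabinose: 11.8 g/L × 3 L = 35.40 g
sorbitol: 8.16 g/L × 3 L = 24.48 g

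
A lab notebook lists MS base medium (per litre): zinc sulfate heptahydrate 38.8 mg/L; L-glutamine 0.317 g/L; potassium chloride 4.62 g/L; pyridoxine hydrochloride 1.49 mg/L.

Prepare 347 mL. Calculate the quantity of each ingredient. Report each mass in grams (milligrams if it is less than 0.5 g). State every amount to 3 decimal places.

zinc sulfate heptahydrate 13.464 mg; L-glutamine 109.999 mg; potassium chloride 1.603 g; pyridoxine hydrochloride 0.517 mg

Working volume: 347 mL = 0.347 L.
zinc sulfate heptahydrate: 38.8 mg/L × 0.347 L = 13.464 mg
L-glutamine: 0.317 g/L × 0.347 L = 0.109999 g = 109.999 mg
potassium chloride: 4.62 g/L × 0.347 L = 1.603 g
pyridoxine hydrochloride: 1.49 mg/L × 0.347 L = 0.517 mg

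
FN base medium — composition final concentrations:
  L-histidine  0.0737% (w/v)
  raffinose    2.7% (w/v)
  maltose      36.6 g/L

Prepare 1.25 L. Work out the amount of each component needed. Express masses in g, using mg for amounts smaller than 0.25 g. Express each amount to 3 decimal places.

L-histidine 0.921 g; raffinose 33.750 g; maltose 45.750 g

Scale factor relative to 1 L: 1.25.
L-histidine: 0.0737 g per 100 mL × 1250 mL ÷ 100 = 0.921 g
raffinose: 2.7 g per 100 mL × 1250 mL ÷ 100 = 33.750 g
maltose: 36.6 g/L × 1.25 L = 45.750 g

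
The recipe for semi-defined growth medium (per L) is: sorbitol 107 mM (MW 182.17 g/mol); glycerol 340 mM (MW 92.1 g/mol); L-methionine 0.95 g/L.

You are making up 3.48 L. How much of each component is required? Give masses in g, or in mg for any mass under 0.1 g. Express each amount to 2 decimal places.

Working volume: 3.48 L.
sorbitol: 107 mmol/L × 182.17 g/mol × 3.48 L ÷ 1000 = 67.83 g
glycerol: 340 mmol/L × 92.1 g/mol × 3.48 L ÷ 1000 = 108.97 g
L-methionine: 0.95 g/L × 3.48 L = 3.31 g

sorbitol 67.83 g; glycerol 108.97 g; L-methionine 3.31 g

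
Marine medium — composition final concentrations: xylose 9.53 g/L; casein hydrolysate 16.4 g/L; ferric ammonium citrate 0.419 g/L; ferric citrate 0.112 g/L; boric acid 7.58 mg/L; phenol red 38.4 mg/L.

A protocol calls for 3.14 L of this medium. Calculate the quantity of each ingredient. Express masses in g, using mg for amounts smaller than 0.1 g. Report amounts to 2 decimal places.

Working volume: 3.14 L.
xylose: 9.53 g/L × 3.14 L = 29.92 g
casein hydrolysate: 16.4 g/L × 3.14 L = 51.50 g
ferric ammonium citrate: 0.419 g/L × 3.14 L = 1.32 g
ferric citrate: 0.112 g/L × 3.14 L = 0.35 g
boric acid: 7.58 mg/L × 3.14 L = 23.80 mg
phenol red: 38.4 mg/L × 3.14 L = 120.576 mg = 0.12 g

xylose 29.92 g; casein hydrolysate 51.50 g; ferric ammonium citrate 1.32 g; ferric citrate 0.35 g; boric acid 23.80 mg; phenol red 0.12 g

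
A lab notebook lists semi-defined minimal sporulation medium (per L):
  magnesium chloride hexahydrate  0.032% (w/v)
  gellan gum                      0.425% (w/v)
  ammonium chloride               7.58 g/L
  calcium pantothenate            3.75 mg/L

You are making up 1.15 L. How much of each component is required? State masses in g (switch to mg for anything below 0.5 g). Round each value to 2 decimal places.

Working volume: 1.15 L.
magnesium chloride hexahydrate: 0.032% w/v = 0.32 g/L → 0.32 × 1.15 L = 0.368 g = 368.00 mg
gellan gum: 0.425 g per 100 mL × 1150 mL ÷ 100 = 4.89 g
ammonium chloride: 7.58 g/L × 1.15 L = 8.72 g
calcium pantothenate: 3.75 mg/L × 1.15 L = 4.31 mg

magnesium chloride hexahydrate 368.00 mg; gellan gum 4.89 g; ammonium chloride 8.72 g; calcium pantothenate 4.31 mg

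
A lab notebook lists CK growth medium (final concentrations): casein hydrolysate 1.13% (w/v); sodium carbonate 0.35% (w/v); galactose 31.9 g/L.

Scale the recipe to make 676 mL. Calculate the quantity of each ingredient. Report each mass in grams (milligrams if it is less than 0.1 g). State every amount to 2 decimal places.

casein hydrolysate 7.64 g; sodium carbonate 2.37 g; galactose 21.56 g

Scale factor relative to 1 L: 0.676.
casein hydrolysate: 1.13 g per 100 mL × 676 mL ÷ 100 = 7.64 g
sodium carbonate: 0.35% w/v = 3.5 g/L → 3.5 × 0.676 L = 2.37 g
galactose: 31.9 g/L × 0.676 L = 21.56 g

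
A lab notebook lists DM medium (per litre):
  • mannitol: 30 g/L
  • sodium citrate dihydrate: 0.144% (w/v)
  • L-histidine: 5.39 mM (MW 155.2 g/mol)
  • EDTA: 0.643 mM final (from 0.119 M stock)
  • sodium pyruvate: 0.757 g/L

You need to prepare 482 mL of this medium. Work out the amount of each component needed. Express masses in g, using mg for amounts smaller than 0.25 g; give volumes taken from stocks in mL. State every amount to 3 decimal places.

Target volume = 482 mL = 0.482 L.
mannitol: 30 g/L × 0.482 L = 14.460 g
sodium citrate dihydrate: 0.144% w/v = 1.44 g/L → 1.44 × 0.482 L = 0.694 g
L-histidine: 5.39 mmol/L × 155.2 g/mol × 0.482 L ÷ 1000 = 0.403 g
EDTA: C1V1 = C2V2 → 0.643 mM × 482 mL ÷ 119 mM = 2.604 mL
sodium pyruvate: 0.757 g/L × 0.482 L = 0.365 g

mannitol 14.460 g; sodium citrate dihydrate 0.694 g; L-histidine 0.403 g; EDTA 2.604 mL; sodium pyruvate 0.365 g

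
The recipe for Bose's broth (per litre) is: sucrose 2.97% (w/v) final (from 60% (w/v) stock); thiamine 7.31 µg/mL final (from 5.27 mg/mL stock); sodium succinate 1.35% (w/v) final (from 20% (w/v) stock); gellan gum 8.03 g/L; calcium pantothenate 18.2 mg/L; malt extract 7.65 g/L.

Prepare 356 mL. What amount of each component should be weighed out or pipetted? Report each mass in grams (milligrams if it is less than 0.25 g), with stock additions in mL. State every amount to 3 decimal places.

Target volume = 356 mL = 0.356 L.
sucrose: C1V1 = C2V2 → 2.97% ÷ 60% × 356 mL = 17.622 mL
thiamine: dilute stock: 7.31 µg/mL × 356 mL ÷ 5270 µg/mL = 0.494 mL
sodium succinate: C1V1 = C2V2 → 1.35% ÷ 20% × 356 mL = 24.030 mL
gellan gum: 8.03 g/L × 0.356 L = 2.859 g
calcium pantothenate: 18.2 mg/L × 0.356 L = 6.479 mg
malt extract: 7.65 g/L × 0.356 L = 2.723 g

sucrose 17.622 mL; thiamine 0.494 mL; sodium succinate 24.030 mL; gellan gum 2.859 g; calcium pantothenate 6.479 mg; malt extract 2.723 g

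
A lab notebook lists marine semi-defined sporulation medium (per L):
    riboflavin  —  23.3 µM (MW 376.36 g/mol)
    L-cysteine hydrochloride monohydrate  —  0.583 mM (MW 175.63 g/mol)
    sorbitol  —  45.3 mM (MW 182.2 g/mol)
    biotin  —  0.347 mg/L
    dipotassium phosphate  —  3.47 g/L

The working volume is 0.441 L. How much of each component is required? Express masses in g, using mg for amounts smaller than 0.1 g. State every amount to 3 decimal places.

Working volume: 0.441 L.
riboflavin: 23.3 µmol/L × 376.36 g/mol × 0.441 L ÷ 1000 = 3.867 mg
L-cysteine hydrochloride monohydrate: 0.583 mmol/L × 175.63 mg/mmol × 0.441 L = 45.155 mg
sorbitol: 45.3 mmol/L × 182.2 g/mol × 0.441 L ÷ 1000 = 3.640 g
biotin: 0.347 mg/L × 0.441 L = 0.153 mg
dipotassium phosphate: 3.47 g/L × 0.441 L = 1.530 g

riboflavin 3.867 mg; L-cysteine hydrochloride monohydrate 45.155 mg; sorbitol 3.640 g; biotin 0.153 mg; dipotassium phosphate 1.530 g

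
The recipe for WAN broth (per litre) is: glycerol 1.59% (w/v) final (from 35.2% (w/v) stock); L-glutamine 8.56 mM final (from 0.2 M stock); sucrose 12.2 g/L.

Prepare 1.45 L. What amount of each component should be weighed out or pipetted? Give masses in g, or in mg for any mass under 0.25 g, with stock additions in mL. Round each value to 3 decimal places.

glycerol 65.497 mL; L-glutamine 62.060 mL; sucrose 17.690 g

Working volume: 1.45 L.
glycerol: V = C2·V2/C1 = 1.59% ÷ 35.2% × 1450 mL = 65.497 mL
L-glutamine: V = C2·V2/C1 = 8.56 mM × 1450 mL ÷ 200 mM = 62.060 mL
sucrose: 12.2 g/L × 1.45 L = 17.690 g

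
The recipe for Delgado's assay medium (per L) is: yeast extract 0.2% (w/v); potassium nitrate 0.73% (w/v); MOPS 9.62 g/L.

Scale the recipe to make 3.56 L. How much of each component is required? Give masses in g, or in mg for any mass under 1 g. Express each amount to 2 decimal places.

Scale factor relative to 1 L: 3.56.
yeast extract: 0.2% w/v = 2 g/L → 2 × 3.56 L = 7.12 g
potassium nitrate: 0.73% w/v = 7.3 g/L → 7.3 × 3.56 L = 25.99 g
MOPS: 9.62 g/L × 3.56 L = 34.25 g

yeast extract 7.12 g; potassium nitrate 25.99 g; MOPS 34.25 g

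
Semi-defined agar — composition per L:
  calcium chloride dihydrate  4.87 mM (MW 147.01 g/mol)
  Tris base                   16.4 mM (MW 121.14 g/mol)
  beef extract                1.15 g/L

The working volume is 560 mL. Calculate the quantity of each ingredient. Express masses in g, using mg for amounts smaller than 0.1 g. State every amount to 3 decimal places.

Target volume = 560 mL = 0.56 L.
calcium chloride dihydrate: 4.87 mmol/L × 147.01 g/mol × 0.56 L ÷ 1000 = 0.401 g
Tris base: 16.4 mmol/L × 121.14 g/mol × 0.56 L ÷ 1000 = 1.113 g
beef extract: 1.15 g/L × 0.56 L = 0.644 g

calcium chloride dihydrate 0.401 g; Tris base 1.113 g; beef extract 0.644 g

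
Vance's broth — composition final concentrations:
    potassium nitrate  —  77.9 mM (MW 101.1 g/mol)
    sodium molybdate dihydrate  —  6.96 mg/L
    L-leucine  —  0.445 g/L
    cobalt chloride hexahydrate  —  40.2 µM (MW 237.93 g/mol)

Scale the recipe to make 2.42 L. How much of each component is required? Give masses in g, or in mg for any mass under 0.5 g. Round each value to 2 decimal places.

potassium nitrate 19.06 g; sodium molybdate dihydrate 16.84 mg; L-leucine 1.08 g; cobalt chloride hexahydrate 23.15 mg

Working volume: 2.42 L.
potassium nitrate: 77.9 mmol/L × 101.1 g/mol × 2.42 L ÷ 1000 = 19.06 g
sodium molybdate dihydrate: 6.96 mg/L × 2.42 L = 16.84 mg
L-leucine: 0.445 g/L × 2.42 L = 1.08 g
cobalt chloride hexahydrate: 40.2 µmol/L × 237.93 g/mol × 2.42 L ÷ 1000 = 23.15 mg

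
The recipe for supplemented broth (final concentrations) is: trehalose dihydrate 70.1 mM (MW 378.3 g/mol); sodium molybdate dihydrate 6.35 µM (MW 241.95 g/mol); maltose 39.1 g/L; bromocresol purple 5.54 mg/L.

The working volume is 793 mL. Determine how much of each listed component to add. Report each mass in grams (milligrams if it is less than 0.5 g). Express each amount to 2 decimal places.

trehalose dihydrate 21.03 g; sodium molybdate dihydrate 1.22 mg; maltose 31.01 g; bromocresol purple 4.39 mg

Scale factor relative to 1 L: 0.793.
trehalose dihydrate: 70.1 mmol/L × 378.3 g/mol × 0.793 L ÷ 1000 = 21.03 g
sodium molybdate dihydrate: 6.35 µmol/L × 241.95 g/mol × 0.793 L ÷ 1000 = 1.22 mg
maltose: 39.1 g/L × 0.793 L = 31.01 g
bromocresol purple: 5.54 mg/L × 0.793 L = 4.39 mg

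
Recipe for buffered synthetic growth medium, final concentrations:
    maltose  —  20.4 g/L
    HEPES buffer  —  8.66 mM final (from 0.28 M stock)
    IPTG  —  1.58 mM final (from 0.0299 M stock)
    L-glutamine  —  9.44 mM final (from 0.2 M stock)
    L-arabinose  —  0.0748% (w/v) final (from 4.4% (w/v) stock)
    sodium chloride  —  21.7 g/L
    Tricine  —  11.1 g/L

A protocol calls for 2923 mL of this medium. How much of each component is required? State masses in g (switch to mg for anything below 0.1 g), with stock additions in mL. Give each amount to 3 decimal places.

Working volume: 2923 mL = 2.923 L.
maltose: 20.4 g/L × 2.923 L = 59.629 g
HEPES buffer: C1V1 = C2V2 → 8.66 mM × 2923 mL ÷ 280 mM = 90.404 mL
IPTG: C1V1 = C2V2 → 1.58 mM × 2923 mL ÷ 29.9 mM = 154.460 mL
L-glutamine: dilute stock: 9.44 mM × 2923 mL ÷ 200 mM = 137.966 mL
L-arabinose: V = C2·V2/C1 = 0.0748% ÷ 4.4% × 2923 mL = 49.691 mL
sodium chloride: 21.7 g/L × 2.923 L = 63.429 g
Tricine: 11.1 g/L × 2.923 L = 32.445 g

maltose 59.629 g; HEPES buffer 90.404 mL; IPTG 154.460 mL; L-glutamine 137.966 mL; L-arabinose 49.691 mL; sodium chloride 63.429 g; Tricine 32.445 g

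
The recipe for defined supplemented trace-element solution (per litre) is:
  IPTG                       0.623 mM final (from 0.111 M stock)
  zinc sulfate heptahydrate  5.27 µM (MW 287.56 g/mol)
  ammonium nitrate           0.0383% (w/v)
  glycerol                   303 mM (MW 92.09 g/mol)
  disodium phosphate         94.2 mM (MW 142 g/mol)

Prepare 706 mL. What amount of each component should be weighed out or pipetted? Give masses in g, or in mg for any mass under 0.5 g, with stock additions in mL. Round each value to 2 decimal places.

Target volume = 706 mL = 0.706 L.
IPTG: C1V1 = C2V2 → 0.623 mM × 706 mL ÷ 111 mM = 3.96 mL
zinc sulfate heptahydrate: 5.27 µmol/L × 287.56 g/mol × 0.706 L ÷ 1000 = 1.07 mg
ammonium nitrate: 0.0383% w/v = 0.383 g/L → 0.383 × 0.706 L = 0.270398 g = 270.40 mg
glycerol: 303 mmol/L × 92.09 g/mol × 0.706 L ÷ 1000 = 19.70 g
disodium phosphate: 94.2 mmol/L × 142 g/mol × 0.706 L ÷ 1000 = 9.44 g

IPTG 3.96 mL; zinc sulfate heptahydrate 1.07 mg; ammonium nitrate 270.40 mg; glycerol 19.70 g; disodium phosphate 9.44 g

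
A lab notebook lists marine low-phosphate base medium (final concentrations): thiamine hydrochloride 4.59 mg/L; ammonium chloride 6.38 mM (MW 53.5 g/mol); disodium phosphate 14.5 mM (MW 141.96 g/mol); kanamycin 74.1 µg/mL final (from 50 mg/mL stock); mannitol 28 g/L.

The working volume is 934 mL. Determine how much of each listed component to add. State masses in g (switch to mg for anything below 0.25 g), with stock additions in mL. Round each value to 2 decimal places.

Scale factor relative to 1 L: 0.934.
thiamine hydrochloride: 4.59 mg/L × 0.934 L = 4.29 mg
ammonium chloride: 6.38 mmol/L × 53.5 g/mol × 0.934 L ÷ 1000 = 0.32 g
disodium phosphate: 14.5 mmol/L × 141.96 g/mol × 0.934 L ÷ 1000 = 1.92 g
kanamycin: V = C2·V2/C1 = 74.1 µg/mL × 934 mL ÷ 50000 µg/mL = 1.38 mL
mannitol: 28 g/L × 0.934 L = 26.15 g

thiamine hydrochloride 4.29 mg; ammonium chloride 0.32 g; disodium phosphate 1.92 g; kanamycin 1.38 mL; mannitol 26.15 g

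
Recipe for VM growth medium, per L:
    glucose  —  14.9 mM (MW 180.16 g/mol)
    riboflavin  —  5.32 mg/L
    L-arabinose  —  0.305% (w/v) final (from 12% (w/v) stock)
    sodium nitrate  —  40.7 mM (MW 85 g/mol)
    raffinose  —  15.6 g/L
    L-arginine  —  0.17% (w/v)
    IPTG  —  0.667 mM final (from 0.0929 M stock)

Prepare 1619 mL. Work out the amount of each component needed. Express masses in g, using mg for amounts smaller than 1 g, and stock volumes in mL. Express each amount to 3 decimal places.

glucose 4.346 g; riboflavin 8.613 mg; L-arabinose 41.150 mL; sodium nitrate 5.601 g; raffinose 25.256 g; L-arginine 2.752 g; IPTG 11.624 mL

Working volume: 1619 mL = 1.619 L.
glucose: 14.9 mmol/L × 180.16 g/mol × 1.619 L ÷ 1000 = 4.346 g
riboflavin: 5.32 mg/L × 1.619 L = 8.613 mg
L-arabinose: C1V1 = C2V2 → 0.305% ÷ 12% × 1619 mL = 41.150 mL
sodium nitrate: 40.7 mmol/L × 85 g/mol × 1.619 L ÷ 1000 = 5.601 g
raffinose: 15.6 g/L × 1.619 L = 25.256 g
L-arginine: 0.17% w/v = 1.7 g/L → 1.7 × 1.619 L = 2.752 g
IPTG: C1V1 = C2V2 → 0.667 mM × 1619 mL ÷ 92.9 mM = 11.624 mL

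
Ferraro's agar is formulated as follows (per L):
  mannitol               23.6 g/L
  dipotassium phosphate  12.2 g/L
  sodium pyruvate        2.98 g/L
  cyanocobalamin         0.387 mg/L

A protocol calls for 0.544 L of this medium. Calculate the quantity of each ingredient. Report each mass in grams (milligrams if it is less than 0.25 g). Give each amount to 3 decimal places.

Scale factor relative to 1 L: 0.544.
mannitol: 23.6 g/L × 0.544 L = 12.838 g
dipotassium phosphate: 12.2 g/L × 0.544 L = 6.637 g
sodium pyruvate: 2.98 g/L × 0.544 L = 1.621 g
cyanocobalamin: 0.387 mg/L × 0.544 L = 0.211 mg

mannitol 12.838 g; dipotassium phosphate 6.637 g; sodium pyruvate 1.621 g; cyanocobalamin 0.211 mg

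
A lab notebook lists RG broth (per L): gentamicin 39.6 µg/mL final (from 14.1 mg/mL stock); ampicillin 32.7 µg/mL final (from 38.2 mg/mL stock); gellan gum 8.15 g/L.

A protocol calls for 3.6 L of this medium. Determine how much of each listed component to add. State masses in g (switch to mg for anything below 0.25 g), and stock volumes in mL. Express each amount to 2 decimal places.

Working volume: 3.6 L.
gentamicin: V = C2·V2/C1 = 39.6 µg/mL × 3600 mL ÷ 14100 µg/mL = 10.11 mL
ampicillin: C1V1 = C2V2 → 32.7 µg/mL × 3600 mL ÷ 38200 µg/mL = 3.08 mL
gellan gum: 8.15 g/L × 3.6 L = 29.34 g

gentamicin 10.11 mL; ampicillin 3.08 mL; gellan gum 29.34 g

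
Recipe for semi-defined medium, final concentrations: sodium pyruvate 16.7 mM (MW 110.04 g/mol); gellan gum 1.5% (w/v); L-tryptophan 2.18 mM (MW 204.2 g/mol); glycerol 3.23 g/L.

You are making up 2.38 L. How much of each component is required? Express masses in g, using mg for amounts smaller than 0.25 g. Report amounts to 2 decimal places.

Scale factor relative to 1 L: 2.38.
sodium pyruvate: 16.7 mmol/L × 110.04 g/mol × 2.38 L ÷ 1000 = 4.37 g
gellan gum: 1.5% w/v = 15 g/L → 15 × 2.38 L = 35.70 g
L-tryptophan: 2.18 mmol/L × 204.2 g/mol × 2.38 L ÷ 1000 = 1.06 g
glycerol: 3.23 g/L × 2.38 L = 7.69 g

sodium pyruvate 4.37 g; gellan gum 35.70 g; L-tryptophan 1.06 g; glycerol 7.69 g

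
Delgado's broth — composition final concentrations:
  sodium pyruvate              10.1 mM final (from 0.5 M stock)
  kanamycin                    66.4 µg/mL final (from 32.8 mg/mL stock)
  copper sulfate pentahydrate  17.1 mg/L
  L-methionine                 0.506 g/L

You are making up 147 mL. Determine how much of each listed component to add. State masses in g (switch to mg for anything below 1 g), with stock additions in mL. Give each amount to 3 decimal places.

sodium pyruvate 2.969 mL; kanamycin 0.298 mL; copper sulfate pentahydrate 2.514 mg; L-methionine 74.382 mg

Working volume: 147 mL = 0.147 L.
sodium pyruvate: dilute stock: 10.1 mM × 147 mL ÷ 500 mM = 2.969 mL
kanamycin: dilute stock: 66.4 µg/mL × 147 mL ÷ 32800 µg/mL = 0.298 mL
copper sulfate pentahydrate: 17.1 mg/L × 0.147 L = 2.514 mg
L-methionine: 0.506 g/L × 0.147 L = 0.074382 g = 74.382 mg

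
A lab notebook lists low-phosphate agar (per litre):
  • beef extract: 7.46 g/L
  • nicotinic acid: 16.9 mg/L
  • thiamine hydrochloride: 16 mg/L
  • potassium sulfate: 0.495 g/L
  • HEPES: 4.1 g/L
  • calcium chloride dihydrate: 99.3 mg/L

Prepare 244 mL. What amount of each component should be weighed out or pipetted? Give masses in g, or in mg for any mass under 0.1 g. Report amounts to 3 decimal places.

Working volume: 244 mL = 0.244 L.
beef extract: 7.46 g/L × 0.244 L = 1.820 g
nicotinic acid: 16.9 mg/L × 0.244 L = 4.124 mg
thiamine hydrochloride: 16 mg/L × 0.244 L = 3.904 mg
potassium sulfate: 0.495 g/L × 0.244 L = 0.121 g
HEPES: 4.1 g/L × 0.244 L = 1.000 g
calcium chloride dihydrate: 99.3 mg/L × 0.244 L = 24.229 mg

beef extract 1.820 g; nicotinic acid 4.124 mg; thiamine hydrochloride 3.904 mg; potassium sulfate 0.121 g; HEPES 1.000 g; calcium chloride dihydrate 24.229 mg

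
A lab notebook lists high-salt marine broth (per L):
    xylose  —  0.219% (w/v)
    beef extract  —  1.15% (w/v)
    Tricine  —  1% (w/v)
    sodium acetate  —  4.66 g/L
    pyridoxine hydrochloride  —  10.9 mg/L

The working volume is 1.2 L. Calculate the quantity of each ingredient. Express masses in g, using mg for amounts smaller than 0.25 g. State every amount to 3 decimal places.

xylose 2.628 g; beef extract 13.800 g; Tricine 12.000 g; sodium acetate 5.592 g; pyridoxine hydrochloride 13.080 mg

Working volume: 1.2 L.
xylose: 0.219 g per 100 mL × 1200 mL ÷ 100 = 2.628 g
beef extract: 1.15% w/v = 11.5 g/L → 11.5 × 1.2 L = 13.800 g
Tricine: 1% w/v = 10 g/L → 10 × 1.2 L = 12.000 g
sodium acetate: 4.66 g/L × 1.2 L = 5.592 g
pyridoxine hydrochloride: 10.9 mg/L × 1.2 L = 13.080 mg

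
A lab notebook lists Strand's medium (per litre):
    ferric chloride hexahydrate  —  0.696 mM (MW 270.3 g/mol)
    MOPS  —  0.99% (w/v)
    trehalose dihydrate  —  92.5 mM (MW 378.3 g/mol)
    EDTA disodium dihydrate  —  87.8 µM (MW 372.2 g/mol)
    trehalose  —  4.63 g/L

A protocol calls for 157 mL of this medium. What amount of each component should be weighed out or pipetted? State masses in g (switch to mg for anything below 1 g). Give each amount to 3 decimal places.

ferric chloride hexahydrate 29.536 mg; MOPS 1.554 g; trehalose dihydrate 5.494 g; EDTA disodium dihydrate 5.131 mg; trehalose 726.910 mg

Scale factor relative to 1 L: 0.157.
ferric chloride hexahydrate: 0.696 mmol/L × 270.3 mg/mmol × 0.157 L = 29.536 mg
MOPS: 0.99 g per 100 mL × 157 mL ÷ 100 = 1.554 g
trehalose dihydrate: 92.5 mmol/L × 378.3 g/mol × 0.157 L ÷ 1000 = 5.494 g
EDTA disodium dihydrate: 87.8 µmol/L × 372.2 g/mol × 0.157 L ÷ 1000 = 5.131 mg
trehalose: 4.63 g/L × 0.157 L = 0.72691 g = 726.910 mg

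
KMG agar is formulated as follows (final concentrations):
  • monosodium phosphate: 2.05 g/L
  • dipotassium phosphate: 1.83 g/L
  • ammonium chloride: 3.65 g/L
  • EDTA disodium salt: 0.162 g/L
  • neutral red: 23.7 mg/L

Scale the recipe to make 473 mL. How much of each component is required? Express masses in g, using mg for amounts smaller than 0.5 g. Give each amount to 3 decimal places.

monosodium phosphate 0.970 g; dipotassium phosphate 0.866 g; ammonium chloride 1.726 g; EDTA disodium salt 76.626 mg; neutral red 11.210 mg

Scale factor relative to 1 L: 0.473.
monosodium phosphate: 2.05 g/L × 0.473 L = 0.970 g
dipotassium phosphate: 1.83 g/L × 0.473 L = 0.866 g
ammonium chloride: 3.65 g/L × 0.473 L = 1.726 g
EDTA disodium salt: 0.162 g/L × 0.473 L = 0.076626 g = 76.626 mg
neutral red: 23.7 mg/L × 0.473 L = 11.210 mg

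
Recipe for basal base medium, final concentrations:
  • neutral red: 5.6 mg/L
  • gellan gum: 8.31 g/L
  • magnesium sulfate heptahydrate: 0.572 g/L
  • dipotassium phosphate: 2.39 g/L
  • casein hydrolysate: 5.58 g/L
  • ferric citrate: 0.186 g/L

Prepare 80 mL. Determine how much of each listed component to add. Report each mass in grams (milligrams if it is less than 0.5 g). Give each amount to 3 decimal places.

neutral red 0.448 mg; gellan gum 0.665 g; magnesium sulfate heptahydrate 45.760 mg; dipotassium phosphate 191.200 mg; casein hydrolysate 446.400 mg; ferric citrate 14.880 mg

Scale factor relative to 1 L: 0.08.
neutral red: 5.6 mg/L × 0.08 L = 0.448 mg
gellan gum: 8.31 g/L × 0.08 L = 0.665 g
magnesium sulfate heptahydrate: 0.572 g/L × 0.08 L = 0.04576 g = 45.760 mg
dipotassium phosphate: 2.39 g/L × 0.08 L = 0.1912 g = 191.200 mg
casein hydrolysate: 5.58 g/L × 0.08 L = 0.4464 g = 446.400 mg
ferric citrate: 0.186 g/L × 0.08 L = 0.01488 g = 14.880 mg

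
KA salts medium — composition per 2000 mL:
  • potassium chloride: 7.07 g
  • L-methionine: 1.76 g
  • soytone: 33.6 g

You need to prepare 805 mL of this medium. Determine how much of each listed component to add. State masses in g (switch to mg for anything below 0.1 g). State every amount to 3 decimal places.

Ratio of target to recipe volume: 805 / 2000 = 0.4025.
potassium chloride: 7.07 g × (805 mL / 2000 mL) = 2.846 g
L-methionine: 1.76 g × (805 mL / 2000 mL) = 0.708 g
soytone: 33.6 g × (805 mL / 2000 mL) = 13.524 g

potassium chloride 2.846 g; L-methionine 0.708 g; soytone 13.524 g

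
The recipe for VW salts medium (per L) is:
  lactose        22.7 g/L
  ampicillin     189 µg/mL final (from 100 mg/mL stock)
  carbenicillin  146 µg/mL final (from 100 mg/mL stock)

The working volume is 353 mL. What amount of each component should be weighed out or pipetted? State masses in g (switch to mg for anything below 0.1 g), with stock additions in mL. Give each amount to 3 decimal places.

Working volume: 353 mL = 0.353 L.
lactose: 22.7 g/L × 0.353 L = 8.013 g
ampicillin: dilute stock: 189 µg/mL × 353 mL ÷ 100000 µg/mL = 0.667 mL
carbenicillin: C1V1 = C2V2 → 146 µg/mL × 353 mL ÷ 100000 µg/mL = 0.515 mL

lactose 8.013 g; ampicillin 0.667 mL; carbenicillin 0.515 mL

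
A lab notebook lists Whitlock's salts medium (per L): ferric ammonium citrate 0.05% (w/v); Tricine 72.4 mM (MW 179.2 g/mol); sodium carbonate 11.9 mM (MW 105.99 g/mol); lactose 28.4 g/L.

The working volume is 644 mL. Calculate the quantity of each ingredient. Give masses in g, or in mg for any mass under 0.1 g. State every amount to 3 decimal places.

ferric ammonium citrate 0.322 g; Tricine 8.355 g; sodium carbonate 0.812 g; lactose 18.290 g

Working volume: 644 mL = 0.644 L.
ferric ammonium citrate: 0.05 g per 100 mL × 644 mL ÷ 100 = 0.322 g
Tricine: 72.4 mmol/L × 179.2 g/mol × 0.644 L ÷ 1000 = 8.355 g
sodium carbonate: 11.9 mmol/L × 105.99 g/mol × 0.644 L ÷ 1000 = 0.812 g
lactose: 28.4 g/L × 0.644 L = 18.290 g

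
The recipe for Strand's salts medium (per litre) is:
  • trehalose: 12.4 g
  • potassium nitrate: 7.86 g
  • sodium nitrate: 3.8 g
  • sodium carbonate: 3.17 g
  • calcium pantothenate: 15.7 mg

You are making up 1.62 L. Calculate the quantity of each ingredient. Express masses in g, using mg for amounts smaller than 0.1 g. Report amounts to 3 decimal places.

trehalose 20.088 g; potassium nitrate 12.733 g; sodium nitrate 6.156 g; sodium carbonate 5.135 g; calcium pantothenate 25.434 mg

Ratio of target to recipe volume: 1620 / 1000 = 1.62.
trehalose: 12.4 g × (1620 mL / 1000 mL) = 20.088 g
potassium nitrate: 7.86 g × (1620 mL / 1000 mL) = 12.733 g
sodium nitrate: 3.8 g × (1620 mL / 1000 mL) = 6.156 g
sodium carbonate: 3.17 g × (1620 mL / 1000 mL) = 5.135 g
calcium pantothenate: 15.7 mg × (1620 mL / 1000 mL) = 25.434 mg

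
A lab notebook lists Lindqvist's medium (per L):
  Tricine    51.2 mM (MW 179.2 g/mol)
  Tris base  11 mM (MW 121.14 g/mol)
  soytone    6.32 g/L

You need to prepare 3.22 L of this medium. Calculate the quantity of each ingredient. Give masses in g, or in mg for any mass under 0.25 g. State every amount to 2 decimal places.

Scale factor relative to 1 L: 3.22.
Tricine: 51.2 mmol/L × 179.2 g/mol × 3.22 L ÷ 1000 = 29.54 g
Tris base: 11 mmol/L × 121.14 g/mol × 3.22 L ÷ 1000 = 4.29 g
soytone: 6.32 g/L × 3.22 L = 20.35 g

Tricine 29.54 g; Tris base 4.29 g; soytone 20.35 g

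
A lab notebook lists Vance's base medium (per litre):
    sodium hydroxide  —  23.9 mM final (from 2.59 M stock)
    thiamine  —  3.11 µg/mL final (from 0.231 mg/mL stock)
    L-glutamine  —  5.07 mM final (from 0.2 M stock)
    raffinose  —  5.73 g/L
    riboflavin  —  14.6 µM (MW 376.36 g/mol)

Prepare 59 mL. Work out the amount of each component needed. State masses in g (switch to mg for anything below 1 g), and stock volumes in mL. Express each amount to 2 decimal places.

Working volume: 59 mL = 0.059 L.
sodium hydroxide: dilute stock: 23.9 mM × 59 mL ÷ 2590 mM = 0.54 mL
thiamine: V = C2·V2/C1 = 3.11 µg/mL × 59 mL ÷ 231 µg/mL = 0.79 mL
L-glutamine: V = C2·V2/C1 = 5.07 mM × 59 mL ÷ 200 mM = 1.50 mL
raffinose: 5.73 g/L × 0.059 L = 0.33807 g = 338.07 mg
riboflavin: 14.6 µmol/L × 376.36 g/mol × 0.059 L ÷ 1000 = 0.32 mg

sodium hydroxide 0.54 mL; thiamine 0.79 mL; L-glutamine 1.50 mL; raffinose 338.07 mg; riboflavin 0.32 mg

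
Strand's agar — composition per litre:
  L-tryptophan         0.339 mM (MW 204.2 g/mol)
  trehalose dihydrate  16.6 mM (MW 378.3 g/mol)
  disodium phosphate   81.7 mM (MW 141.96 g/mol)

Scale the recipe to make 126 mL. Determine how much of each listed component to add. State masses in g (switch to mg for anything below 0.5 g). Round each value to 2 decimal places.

L-tryptophan 8.72 mg; trehalose dihydrate 0.79 g; disodium phosphate 1.46 g

Target volume = 126 mL = 0.126 L.
L-tryptophan: 0.339 mmol/L × 204.2 mg/mmol × 0.126 L = 8.72 mg
trehalose dihydrate: 16.6 mmol/L × 378.3 g/mol × 0.126 L ÷ 1000 = 0.79 g
disodium phosphate: 81.7 mmol/L × 141.96 g/mol × 0.126 L ÷ 1000 = 1.46 g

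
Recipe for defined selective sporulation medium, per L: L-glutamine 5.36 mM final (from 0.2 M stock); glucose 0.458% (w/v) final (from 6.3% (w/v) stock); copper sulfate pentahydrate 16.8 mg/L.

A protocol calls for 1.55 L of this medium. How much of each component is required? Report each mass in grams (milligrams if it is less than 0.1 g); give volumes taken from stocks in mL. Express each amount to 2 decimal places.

Scale factor relative to 1 L: 1.55.
L-glutamine: V = C2·V2/C1 = 5.36 mM × 1550 mL ÷ 200 mM = 41.54 mL
glucose: dilute stock: 0.458% ÷ 6.3% × 1550 mL = 112.68 mL
copper sulfate pentahydrate: 16.8 mg/L × 1.55 L = 26.04 mg

L-glutamine 41.54 mL; glucose 112.68 mL; copper sulfate pentahydrate 26.04 mg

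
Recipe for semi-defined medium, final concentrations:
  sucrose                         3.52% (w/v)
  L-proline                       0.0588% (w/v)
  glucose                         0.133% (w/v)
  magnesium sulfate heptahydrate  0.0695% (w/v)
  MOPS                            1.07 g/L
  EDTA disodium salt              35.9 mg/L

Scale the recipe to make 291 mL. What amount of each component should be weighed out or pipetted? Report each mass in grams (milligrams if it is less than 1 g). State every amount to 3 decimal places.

Scale factor relative to 1 L: 0.291.
sucrose: 3.52% w/v = 35.2 g/L → 35.2 × 0.291 L = 10.243 g
L-proline: 0.0588 g per 100 mL × 291 mL ÷ 100 = 0.171108 g = 171.108 mg
glucose: 0.133 g per 100 mL × 291 mL ÷ 100 = 0.38703 g = 387.030 mg
magnesium sulfate heptahydrate: 0.0695% w/v = 0.695 g/L → 0.695 × 0.291 L = 0.202245 g = 202.245 mg
MOPS: 1.07 g/L × 0.291 L = 0.31137 g = 311.370 mg
EDTA disodium salt: 35.9 mg/L × 0.291 L = 10.447 mg

sucrose 10.243 g; L-proline 171.108 mg; glucose 387.030 mg; magnesium sulfate heptahydrate 202.245 mg; MOPS 311.370 mg; EDTA disodium salt 10.447 mg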